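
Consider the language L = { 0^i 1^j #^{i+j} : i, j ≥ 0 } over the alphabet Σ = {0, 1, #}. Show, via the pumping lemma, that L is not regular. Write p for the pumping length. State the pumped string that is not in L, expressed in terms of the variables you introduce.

Assume L is regular. Let p be the pumping length given by the pumping lemma.
Take w = 0^p 1^p #^{2p} ∈ L (with i=j=p, i+j=2p), |w| = 4p ≥ p.
By the pumping lemma, w = xyz with |xy| ≤ p and y is nonempty.
Since the first p symbols of w are all 0's and |xy| ≤ p, y lies entirely in the leading 0-block: y = 0^k for some k with 1 ≤ k ≤ p.
Consider xy^2z = 0^{p+k} 1^p #^{2p}. Now the 0- and 1-counts sum to 2p+k, but the #-count is 2p ≠ 2p+k. So xy^2z ∉ L.
This contradicts the pumping lemma, so L is not regular.

0^{p+k} 1^p #^{2p}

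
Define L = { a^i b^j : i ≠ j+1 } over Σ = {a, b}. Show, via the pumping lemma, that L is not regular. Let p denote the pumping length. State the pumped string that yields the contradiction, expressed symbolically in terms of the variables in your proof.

Suppose for contradiction that L is regular, and let p be the pumping length.
Choose w = a^p b^{p+p!-1}. Since p ≠ (p+p!-1)+1 = p+p!, w ∈ L; and |w| ≥ p.
Write w = xyz as guaranteed by the lemma, with |xy| ≤ p and |y| ≥ 1.
Because |xy| ≤ p and w begins with p copies of a, we have y = a^k with 1 ≤ k ≤ p.
Since 1 ≤ k ≤ p, k divides p!; set t = 1 + p!/k. Then xy^t z has p + (p!/k)·k = p + p! copies of a. Now the a-count is p+p! and (b-count)+1 = (p+p!-1)+1 = p+p!, so i ≠ j+1 fails. So xy^t z = a^{p+p!} b^{p+p!-1} ∉ L.
This is a contradiction; hence L is not regular.

a^{p+p!} b^{p+p!-1}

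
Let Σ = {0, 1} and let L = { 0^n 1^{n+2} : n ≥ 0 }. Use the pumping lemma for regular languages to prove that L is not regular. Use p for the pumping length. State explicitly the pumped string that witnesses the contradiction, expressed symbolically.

Assume L is regular. Let p be the pumping length given by the pumping lemma.
Let w = 0^p 1^{p+2} ∈ L; note |w| = 2p+2 ≥ p.
Write w = xyz as guaranteed by the lemma, with |xy| ≤ p and |y| ≥ 1.
Because |xy| ≤ p and w begins with p copies of 0, we have y = 0^k with 1 ≤ k ≤ p.
Pump with i = 2: xy^2z = 0^{p+k} 1^{p+2}. For this to lie in L we would need p+2 = (p+k)+2, which forces k = 0. But k ≥ 1, so xy^2z ∉ L.
This is a contradiction; hence L is not regular.

0^{p+k} 1^{p+2}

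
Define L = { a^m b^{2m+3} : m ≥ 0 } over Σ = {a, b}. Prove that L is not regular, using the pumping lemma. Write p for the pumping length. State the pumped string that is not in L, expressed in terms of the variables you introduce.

a^{p+k} b^{2p+3}

Assume L is regular. Let p be the pumping length given by the pumping lemma.
Choose w = a^p b^{2p+3}, which is in L with |w| = 3p+3 ≥ p.
The pumping lemma gives a decomposition w = xyz where |xy| ≤ p and y is nonempty.
The first p characters of w are a's, so xy (and hence y) consists only of a's. Write y = a^k, 1 ≤ k ≤ p.
Pump with i = 2: xy^2z = a^{p+k} b^{2p+3}. For this to lie in L we would need 2p+3 = 2(p+k)+3, which forces k = 0. But k ≥ 1, so xy^2z ∉ L.
Contradiction. Therefore L is not regular.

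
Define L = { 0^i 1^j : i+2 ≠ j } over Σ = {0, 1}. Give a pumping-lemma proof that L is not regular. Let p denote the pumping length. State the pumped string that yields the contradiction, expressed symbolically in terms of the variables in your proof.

Toward a contradiction, assume L is regular with pumping length p.
Choose w = 0^p 1^{p+p!+2}. Since p ≠ (p+p!+2)-2 = p+p!, w ∈ L; and |w| ≥ p.
Write w = xyz as guaranteed by the lemma, with |xy| ≤ p and |y| > 0.
Since the first p symbols of w are all 0's and |xy| ≤ p, y lies entirely in the leading 0-block: y = 0^k for some k with 1 ≤ k ≤ p.
Since 1 ≤ k ≤ p, k divides p!; set t = 1 + p!/k. Then xy^t z has p + (p!/k)·k = p + p! copies of 0. Now the 0-count is p+p! and (1-count)-2 = (p+p!+2)-2 = p+p!, so i+2 ≠ j fails. So xy^t z = 0^{p+p!} 1^{p+p!+2} ∉ L.
Contradiction. Therefore L is not regular.

0^{p+p!} 1^{p+p!+2}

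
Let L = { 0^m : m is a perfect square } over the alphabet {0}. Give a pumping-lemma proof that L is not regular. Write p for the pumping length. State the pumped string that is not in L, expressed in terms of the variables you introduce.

0^{p²+k}

Toward a contradiction, assume L is regular with pumping length p.
Take w = 0^{p²} ∈ L with |w| = p² ≥ p.
Write w = xyz as guaranteed by the lemma, with |xy| ≤ p and |y| ≥ 1.
Then y = 0^k for some k with 1 ≤ k ≤ p.
Pump with i = 2: xy^2z = 0^{p²+k}. Since 1 ≤ k ≤ p, p² < p²+k ≤ p²+p < (p+1)², so p²+k lies strictly between consecutive squares and is not a perfect square. So xy^2z ∉ L.
This is a contradiction; hence L is not regular.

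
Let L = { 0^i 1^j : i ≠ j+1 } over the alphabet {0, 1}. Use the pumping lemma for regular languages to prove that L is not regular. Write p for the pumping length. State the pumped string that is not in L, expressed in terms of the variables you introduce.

0^{p+p!} 1^{p+p!-1}

Toward a contradiction, assume L is regular with pumping length p.
Choose w = 0^p 1^{p+p!-1}. Since p ≠ (p+p!-1)+1 = p+p!, w ∈ L; and |w| ≥ p.
Write w = xyz as guaranteed by the lemma, with |xy| ≤ p and |y| ≥ 1.
Since the first p symbols of w are all 0's and |xy| ≤ p, y lies entirely in the leading 0-block: y = 0^k for some k with 1 ≤ k ≤ p.
Since 1 ≤ k ≤ p, k divides p!; set t = 1 + p!/k. Then xy^t z has p + (p!/k)·k = p + p! copies of 0. Now the 0-count is p+p! and (1-count)+1 = (p+p!-1)+1 = p+p!, so i ≠ j+1 fails. So xy^t z = 0^{p+p!} 1^{p+p!-1} ∉ L.
This is a contradiction; hence L is not regular.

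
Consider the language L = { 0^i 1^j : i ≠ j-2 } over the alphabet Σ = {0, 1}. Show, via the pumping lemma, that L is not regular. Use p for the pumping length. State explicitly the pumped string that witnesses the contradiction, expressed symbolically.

0^{p+p!} 1^{p+p!+2}

Assume L is regular. Let p be the pumping length given by the pumping lemma.
Choose w = 0^p 1^{p+p!+2}. Since p ≠ (p+p!+2)-2 = p+p!, w ∈ L; and |w| ≥ p.
Write w = xyz as guaranteed by the lemma, with |xy| ≤ p and y is nonempty.
Because |xy| ≤ p and w begins with p copies of 0, we have y = 0^k with 1 ≤ k ≤ p.
Since 1 ≤ k ≤ p, k divides p!; set t = 1 + p!/k. Then xy^t z has p + (p!/k)·k = p + p! copies of 0. Now the 0-count is p+p! and (1-count)-2 = (p+p!+2)-2 = p+p!, so i ≠ j-2 fails. So xy^t z = 0^{p+p!} 1^{p+p!+2} ∉ L.
This is a contradiction; hence L is not regular.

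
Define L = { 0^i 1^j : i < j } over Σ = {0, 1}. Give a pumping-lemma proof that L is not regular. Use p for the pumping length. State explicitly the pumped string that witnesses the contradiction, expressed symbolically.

Suppose for contradiction that L is regular, and let p be the pumping length.
Choose w = 0^p 1^{p+1} ∈ L, with |w| = 2p+1 ≥ p.
The pumping lemma gives a decomposition w = xyz where |xy| ≤ p and y is nonempty.
Because |xy| ≤ p and w begins with p copies of 0, we have y = 0^k with 1 ≤ k ≤ p.
Consider xy^2z = 0^{p+k} 1^{p+1}. Since k ≥ 1, the 0-count p+k is at least p+1, so i < j fails; thus xy^2z ∉ L.
This contradicts the pumping lemma, so L is not regular.

0^{p+k} 1^{p+1}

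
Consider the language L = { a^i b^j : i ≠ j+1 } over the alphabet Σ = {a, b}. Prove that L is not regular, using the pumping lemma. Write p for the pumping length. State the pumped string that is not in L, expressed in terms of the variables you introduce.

Toward a contradiction, assume L is regular with pumping length p.
Choose w = a^p b^{p+p!-1}. Since p ≠ (p+p!-1)+1 = p+p!, w ∈ L; and |w| ≥ p.
By the pumping lemma, w = xyz with |xy| ≤ p and |y| ≥ 1.
The first p characters of w are a's, so xy (and hence y) consists only of a's. Write y = a^k, 1 ≤ k ≤ p.
Since 1 ≤ k ≤ p, k divides p!; set t = 1 + p!/k. Then xy^t z has p + (p!/k)·k = p + p! copies of a. Now the a-count is p+p! and (b-count)+1 = (p+p!-1)+1 = p+p!, so i ≠ j+1 fails. So xy^t z = a^{p+p!} b^{p+p!-1} ∉ L.
Contradiction. Therefore L is not regular.

a^{p+p!} b^{p+p!-1}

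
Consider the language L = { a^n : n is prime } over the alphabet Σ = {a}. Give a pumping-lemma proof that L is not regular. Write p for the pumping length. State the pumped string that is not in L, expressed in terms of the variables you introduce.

a^{q(1+k)}

Suppose for contradiction that L is regular, and let p be the pumping length.
Let q be a prime with q ≥ p+2 (infinitely many primes exist), and take w = a^q ∈ L with |w| = q ≥ p.
Write w = xyz as guaranteed by the lemma, with |xy| ≤ p and |y| > 0.
Then y = a^k for some k with 1 ≤ k ≤ p.
Since 1 ≤ k ≤ p, |xz| = q-k. Pump with i = q+1: |xy^{q+1}z| = (q-k)+(q+1)k = q+qk = q(1+k), which is composite (both factors ≥ 2). So xy^{q+1}z = a^{q(1+k)} ∉ L.
This contradicts the pumping lemma, so L is not regular.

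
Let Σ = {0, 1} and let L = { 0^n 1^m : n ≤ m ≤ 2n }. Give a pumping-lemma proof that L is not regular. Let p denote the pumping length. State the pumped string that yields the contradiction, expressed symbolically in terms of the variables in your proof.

Assume L is regular. Let p be the pumping length given by the pumping lemma.
Take w = 0^p 1^p ∈ L (since p ≤ p ≤ 2p), with |w| = 2p ≥ p.
By the pumping lemma, w = xyz with |xy| ≤ p and y is nonempty.
The first p characters of w are 0's, so xy (and hence y) consists only of 0's. Write y = 0^k, 1 ≤ k ≤ p.
Pump with i = 2: xy^2z = 0^{p+k} 1^p. Now n = p+k > p = m, so the condition n ≤ m fails. Thus xy^2z ∉ L.
Contradiction. Therefore L is not regular.

0^{p+k} 1^p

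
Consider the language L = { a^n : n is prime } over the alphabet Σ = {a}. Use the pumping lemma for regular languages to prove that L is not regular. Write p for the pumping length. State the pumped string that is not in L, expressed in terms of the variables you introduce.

a^{q(1+k)}

Assume L is regular; let p be its pumping constant.
Let q be a prime with q ≥ p+2 (infinitely many primes exist), and take w = a^q ∈ L with |w| = q ≥ p.
Write w = xyz as guaranteed by the lemma, with |xy| ≤ p and |y| > 0.
Then y = a^k for some k with 1 ≤ k ≤ p.
Since 1 ≤ k ≤ p, |xz| = q-k. Pump with i = q+1: |xy^{q+1}z| = (q-k)+(q+1)k = q+qk = q(1+k), which is composite (both factors ≥ 2). So xy^{q+1}z = a^{q(1+k)} ∉ L.
This is a contradiction; hence L is not regular.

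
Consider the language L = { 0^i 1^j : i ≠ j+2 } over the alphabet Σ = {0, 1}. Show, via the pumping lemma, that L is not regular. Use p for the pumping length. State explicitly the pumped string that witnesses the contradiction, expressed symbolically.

0^{p+p!} 1^{p+p!-2}

Assume L is regular. Let p be the pumping length given by the pumping lemma.
Choose w = 0^p 1^{p+p!-2}. Since p ≠ (p+p!-2)+2 = p+p!, w ∈ L; and |w| ≥ p.
The pumping lemma gives a decomposition w = xyz where |xy| ≤ p and |y| ≥ 1.
The first p characters of w are 0's, so xy (and hence y) consists only of 0's. Write y = 0^k, 1 ≤ k ≤ p.
Since 1 ≤ k ≤ p, k divides p!; set t = 1 + p!/k. Then xy^t z has p + (p!/k)·k = p + p! copies of 0. Now the 0-count is p+p! and (1-count)+2 = (p+p!-2)+2 = p+p!, so i ≠ j+2 fails. So xy^t z = 0^{p+p!} 1^{p+p!-2} ∉ L.
Contradiction. Therefore L is not regular.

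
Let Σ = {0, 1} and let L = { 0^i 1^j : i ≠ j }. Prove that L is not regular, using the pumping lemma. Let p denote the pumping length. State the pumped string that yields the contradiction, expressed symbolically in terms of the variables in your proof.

Toward a contradiction, assume L is regular with pumping length p.
Choose w = 0^p 1^{p+p!}. Since p ≠ p+p!, w ∈ L; and |w| ≥ p.
By the pumping lemma, w = xyz with |xy| ≤ p and |y| > 0.
Because |xy| ≤ p and w begins with p copies of 0, we have y = 0^k with 1 ≤ k ≤ p.
Since 1 ≤ k ≤ p, k divides p!; set t = 1 + p!/k. Then xy^t z has p + (p!/k)·k = p + p! copies of 0. Now the 0-count equals the 1-count, so i ≠ j fails. So xy^t z = 0^{p+p!} 1^{p+p!} ∉ L.
Contradiction. Therefore L is not regular.

0^{p+p!} 1^{p+p!}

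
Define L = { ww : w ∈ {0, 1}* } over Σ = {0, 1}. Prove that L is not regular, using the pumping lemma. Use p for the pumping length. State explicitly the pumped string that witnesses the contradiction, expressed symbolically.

0^{p+k} 1^p 0^p 1^p

Toward a contradiction, assume L is regular with pumping length p.
Take w = 0^p 1^p 0^p 1^p = uu where u = 0^p1^p; then w ∈ L and |w| = 4p ≥ p.
Write w = xyz as guaranteed by the lemma, with |xy| ≤ p and y is nonempty.
Because |xy| ≤ p and w begins with p copies of 0, we have y = 0^k with 1 ≤ k ≤ p.
Pump with i = 2: xy^2z = 0^{p+k} 1^p 0^p 1^p, of length 4p+k. Suppose this equals vv. The string starts with 0 and ends with 1, so v does too; thus the boundary between the two copies of v is a 1→0 transition. There is exactly one such transition, at position 2p+k, so |v| = 2p+k and |vv| = 4p+2k ≠ 4p+k since k ≥ 1. So xy^2z ∉ L.
This contradicts the pumping lemma, so L is not regular.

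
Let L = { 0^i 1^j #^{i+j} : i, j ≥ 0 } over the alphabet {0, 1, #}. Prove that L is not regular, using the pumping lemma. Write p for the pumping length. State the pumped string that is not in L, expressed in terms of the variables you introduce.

Assume L is regular. Let p be the pumping length given by the pumping lemma.
Take w = 0^p 1^p #^{2p} ∈ L (with i=j=p, i+j=2p), |w| = 4p ≥ p.
By the pumping lemma, w = xyz with |xy| ≤ p and |y| > 0.
Since the first p symbols of w are all 0's and |xy| ≤ p, y lies entirely in the leading 0-block: y = 0^k for some k with 1 ≤ k ≤ p.
Consider xy^2z = 0^{p+k} 1^p #^{2p}. Now the 0- and 1-counts sum to 2p+k, but the #-count is 2p ≠ 2p+k. So xy^2z ∉ L.
This is a contradiction; hence L is not regular.

0^{p+k} 1^p #^{2p}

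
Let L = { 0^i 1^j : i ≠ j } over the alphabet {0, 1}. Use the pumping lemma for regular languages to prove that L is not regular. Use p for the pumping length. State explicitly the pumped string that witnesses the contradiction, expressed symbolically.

Suppose for contradiction that L is regular, and let p be the pumping length.
Choose w = 0^p 1^{p+p!}. Since p ≠ p+p!, w ∈ L; and |w| ≥ p.
The pumping lemma gives a decomposition w = xyz where |xy| ≤ p and |y| > 0.
The first p characters of w are 0's, so xy (and hence y) consists only of 0's. Write y = 0^k, 1 ≤ k ≤ p.
Since 1 ≤ k ≤ p, k divides p!; set t = 1 + p!/k. Then xy^t z has p + (p!/k)·k = p + p! copies of 0. Now the 0-count equals the 1-count, so i ≠ j fails. So xy^t z = 0^{p+p!} 1^{p+p!} ∉ L.
Contradiction. Therefore L is not regular.

0^{p+p!} 1^{p+p!}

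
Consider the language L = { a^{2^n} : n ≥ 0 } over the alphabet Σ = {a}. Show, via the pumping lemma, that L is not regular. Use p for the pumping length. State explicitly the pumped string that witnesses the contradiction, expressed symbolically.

Assume L is regular; let p be its pumping constant.
Take w = a^{2^p} ∈ L with |w| = 2^p ≥ p.
By the pumping lemma, w = xyz with |xy| ≤ p and y is nonempty.
Then y = a^k for some k with 1 ≤ k ≤ p.
Pump with i = 2: xy^2z = a^{2^p+k}. Since 1 ≤ k ≤ p < 2^p, we have 2^p < 2^p+k < 2^{p+1}, so 2^p+k is not a power of 2. So xy^2z ∉ L.
Contradiction. Therefore L is not regular.

a^{2^p+k}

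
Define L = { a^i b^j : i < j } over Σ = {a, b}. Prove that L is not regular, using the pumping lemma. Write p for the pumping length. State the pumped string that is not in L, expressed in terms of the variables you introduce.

a^{p+k} b^{p+1}

Assume L is regular. Let p be the pumping length given by the pumping lemma.
Choose w = a^p b^{p+1} ∈ L, with |w| = 2p+1 ≥ p.
By the pumping lemma, w = xyz with |xy| ≤ p and |y| ≥ 1.
Since the first p symbols of w are all a's and |xy| ≤ p, y lies entirely in the leading a-block: y = a^k for some k with 1 ≤ k ≤ p.
Consider xy^2z = a^{p+k} b^{p+1}. Since k ≥ 1, the a-count p+k is at least p+1, so i < j fails; thus xy^2z ∉ L.
Contradiction. Therefore L is not regular.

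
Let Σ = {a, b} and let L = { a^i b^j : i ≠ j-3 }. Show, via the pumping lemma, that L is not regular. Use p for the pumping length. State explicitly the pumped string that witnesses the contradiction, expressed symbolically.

Assume L is regular. Let p be the pumping length given by the pumping lemma.
Choose w = a^p b^{p+p!+3}. Since p ≠ (p+p!+3)-3 = p+p!, w ∈ L; and |w| ≥ p.
By the pumping lemma, w = xyz with |xy| ≤ p and |y| > 0.
Since the first p symbols of w are all a's and |xy| ≤ p, y lies entirely in the leading a-block: y = a^k for some k with 1 ≤ k ≤ p.
Since 1 ≤ k ≤ p, k divides p!; set t = 1 + p!/k. Then xy^t z has p + (p!/k)·k = p + p! copies of a. Now the a-count is p+p! and (b-count)-3 = (p+p!+3)-3 = p+p!, so i ≠ j-3 fails. So xy^t z = a^{p+p!} b^{p+p!+3} ∉ L.
This is a contradiction; hence L is not regular.

a^{p+p!} b^{p+p!+3}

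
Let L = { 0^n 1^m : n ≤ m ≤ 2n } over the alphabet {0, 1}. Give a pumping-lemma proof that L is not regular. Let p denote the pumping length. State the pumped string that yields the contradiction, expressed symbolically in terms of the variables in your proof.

Toward a contradiction, assume L is regular with pumping length p.
Take w = 0^p 1^p ∈ L (since p ≤ p ≤ 2p), with |w| = 2p ≥ p.
Write w = xyz as guaranteed by the lemma, with |xy| ≤ p and |y| ≥ 1.
Since the first p symbols of w are all 0's and |xy| ≤ p, y lies entirely in the leading 0-block: y = 0^k for some k with 1 ≤ k ≤ p.
Pump with i = 2: xy^2z = 0^{p+k} 1^p. Now n = p+k > p = m, so the condition n ≤ m fails. Thus xy^2z ∉ L.
This contradicts the pumping lemma, so L is not regular.

0^{p+k} 1^p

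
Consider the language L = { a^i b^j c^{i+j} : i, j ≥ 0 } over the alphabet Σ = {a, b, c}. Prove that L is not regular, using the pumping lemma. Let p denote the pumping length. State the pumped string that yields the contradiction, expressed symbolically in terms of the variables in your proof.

a^{p+k} b^p c^{2p}

Suppose for contradiction that L is regular, and let p be the pumping length.
Take w = a^p b^p c^{2p} ∈ L (with i=j=p, i+j=2p), |w| = 4p ≥ p.
Write w = xyz as guaranteed by the lemma, with |xy| ≤ p and |y| ≥ 1.
The first p characters of w are a's, so xy (and hence y) consists only of a's. Write y = a^k, 1 ≤ k ≤ p.
Consider xy^2z = a^{p+k} b^p c^{2p}. Now the a- and b-counts sum to 2p+k, but the c-count is 2p ≠ 2p+k. So xy^2z ∉ L.
This contradicts the pumping lemma, so L is not regular.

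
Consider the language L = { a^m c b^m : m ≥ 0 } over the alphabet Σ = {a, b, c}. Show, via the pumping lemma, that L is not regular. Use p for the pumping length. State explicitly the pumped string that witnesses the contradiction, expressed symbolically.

Toward a contradiction, assume L is regular with pumping length p.
Take w = a^p c b^p ∈ L with |w| = 2p+1 ≥ p.
By the pumping lemma, w = xyz with |xy| ≤ p and |y| > 0.
The first p characters of w are a's, so xy (and hence y) consists only of a's. Write y = a^k, 1 ≤ k ≤ p.
Pump with i = 2: xy^2z = a^{p+k} c b^p, which would require p+k = p. But k ≥ 1, so xy^2z ∉ L.
This is a contradiction; hence L is not regular.

a^{p+k} c b^p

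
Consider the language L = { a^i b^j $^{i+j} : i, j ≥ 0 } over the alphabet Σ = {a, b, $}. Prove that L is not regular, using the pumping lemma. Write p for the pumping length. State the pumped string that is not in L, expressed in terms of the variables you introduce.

a^{p+k} b^p $^{2p}

Assume L is regular; let p be its pumping constant.
Take w = a^p b^p $^{2p} ∈ L (with i=j=p, i+j=2p), |w| = 4p ≥ p.
Write w = xyz as guaranteed by the lemma, with |xy| ≤ p and y is nonempty.
Since the first p symbols of w are all a's and |xy| ≤ p, y lies entirely in the leading a-block: y = a^k for some k with 1 ≤ k ≤ p.
Consider xy^2z = a^{p+k} b^p $^{2p}. Now the a- and b-counts sum to 2p+k, but the $-count is 2p ≠ 2p+k. So xy^2z ∉ L.
Contradiction. Therefore L is not regular.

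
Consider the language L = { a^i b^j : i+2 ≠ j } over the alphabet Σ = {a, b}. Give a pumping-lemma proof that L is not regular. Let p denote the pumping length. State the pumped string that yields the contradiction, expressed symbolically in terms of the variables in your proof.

a^{p+p!} b^{p+p!+2}

Toward a contradiction, assume L is regular with pumping length p.
Choose w = a^p b^{p+p!+2}. Since p ≠ (p+p!+2)-2 = p+p!, w ∈ L; and |w| ≥ p.
By the pumping lemma, w = xyz with |xy| ≤ p and y is nonempty.
Since the first p symbols of w are all a's and |xy| ≤ p, y lies entirely in the leading a-block: y = a^k for some k with 1 ≤ k ≤ p.
Since 1 ≤ k ≤ p, k divides p!; set t = 1 + p!/k. Then xy^t z has p + (p!/k)·k = p + p! copies of a. Now the a-count is p+p! and (b-count)-2 = (p+p!+2)-2 = p+p!, so i+2 ≠ j fails. So xy^t z = a^{p+p!} b^{p+p!+2} ∉ L.
Contradiction. Therefore L is not regular.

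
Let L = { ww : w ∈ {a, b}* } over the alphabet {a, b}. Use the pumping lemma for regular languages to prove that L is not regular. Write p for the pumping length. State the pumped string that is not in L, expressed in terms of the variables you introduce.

a^{p+k} b^p a^p b^p

Assume L is regular; let p be its pumping constant.
Take w = a^p b^p a^p b^p = uu where u = a^pb^p; then w ∈ L and |w| = 4p ≥ p.
The pumping lemma gives a decomposition w = xyz where |xy| ≤ p and |y| > 0.
Because |xy| ≤ p and w begins with p copies of a, we have y = a^k with 1 ≤ k ≤ p.
Pump with i = 2: xy^2z = a^{p+k} b^p a^p b^p, of length 4p+k. Suppose this equals vv. The string starts with a and ends with b, so v does too; thus the boundary between the two copies of v is a b→a transition. There is exactly one such transition, at position 2p+k, so |v| = 2p+k and |vv| = 4p+2k ≠ 4p+k since k ≥ 1. So xy^2z ∉ L.
This is a contradiction; hence L is not regular.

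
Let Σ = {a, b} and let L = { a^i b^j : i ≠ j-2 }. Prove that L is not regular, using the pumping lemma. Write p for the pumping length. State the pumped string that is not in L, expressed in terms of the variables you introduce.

a^{p+p!} b^{p+p!+2}

Assume L is regular; let p be its pumping constant.
Choose w = a^p b^{p+p!+2}. Since p ≠ (p+p!+2)-2 = p+p!, w ∈ L; and |w| ≥ p.
The pumping lemma gives a decomposition w = xyz where |xy| ≤ p and y is nonempty.
The first p characters of w are a's, so xy (and hence y) consists only of a's. Write y = a^k, 1 ≤ k ≤ p.
Since 1 ≤ k ≤ p, k divides p!; set t = 1 + p!/k. Then xy^t z has p + (p!/k)·k = p + p! copies of a. Now the a-count is p+p! and (b-count)-2 = (p+p!+2)-2 = p+p!, so i ≠ j-2 fails. So xy^t z = a^{p+p!} b^{p+p!+2} ∉ L.
This is a contradiction; hence L is not regular.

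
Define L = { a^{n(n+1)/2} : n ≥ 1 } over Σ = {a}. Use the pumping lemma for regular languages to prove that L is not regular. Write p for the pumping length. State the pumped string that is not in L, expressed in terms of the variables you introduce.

Assume L is regular; let p be its pumping constant.
Take w = a^{p(p+1)/2} ∈ L with |w| = p(p+1)/2 ≥ p.
The pumping lemma gives a decomposition w = xyz where |xy| ≤ p and |y| ≥ 1.
Then y = a^k for some k with 1 ≤ k ≤ p.
Pump with i = 2: xy^2z = a^{p(p+1)/2+k}. Since 1 ≤ k ≤ p, p(p+1)/2 < p(p+1)/2+k ≤ p(p+1)/2+p < (p+1)(p+2)/2, so p(p+1)/2+k is strictly between consecutive triangular numbers. So xy^2z ∉ L.
Contradiction. Therefore L is not regular.

a^{p(p+1)/2+k}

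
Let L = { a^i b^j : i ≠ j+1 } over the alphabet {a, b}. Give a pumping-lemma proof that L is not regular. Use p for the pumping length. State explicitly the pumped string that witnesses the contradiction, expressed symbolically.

a^{p+p!} b^{p+p!-1}

Assume L is regular. Let p be the pumping length given by the pumping lemma.
Choose w = a^p b^{p+p!-1}. Since p ≠ (p+p!-1)+1 = p+p!, w ∈ L; and |w| ≥ p.
Write w = xyz as guaranteed by the lemma, with |xy| ≤ p and y is nonempty.
Since the first p symbols of w are all a's and |xy| ≤ p, y lies entirely in the leading a-block: y = a^k for some k with 1 ≤ k ≤ p.
Since 1 ≤ k ≤ p, k divides p!; set t = 1 + p!/k. Then xy^t z has p + (p!/k)·k = p + p! copies of a. Now the a-count is p+p! and (b-count)+1 = (p+p!-1)+1 = p+p!, so i ≠ j+1 fails. So xy^t z = a^{p+p!} b^{p+p!-1} ∉ L.
Contradiction. Therefore L is not regular.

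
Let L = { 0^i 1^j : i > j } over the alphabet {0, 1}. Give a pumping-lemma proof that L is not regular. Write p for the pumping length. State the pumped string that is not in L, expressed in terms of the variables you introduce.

0^{p+1-k} 1^p

Suppose for contradiction that L is regular, and let p be the pumping length.
Choose w = 0^{p+1} 1^p ∈ L, with |w| = 2p+1 ≥ p.
Write w = xyz as guaranteed by the lemma, with |xy| ≤ p and |y| ≥ 1.
Since the first p symbols of w are all 0's and |xy| ≤ p, y lies entirely in the leading 0-block: y = 0^k for some k with 1 ≤ k ≤ p.
Consider xy^0z = xz = 0^{p+1-k} 1^p. Since k ≥ 1, the 0-count p+1-k is at most p, so i > j fails; thus xz ∉ L.
Contradiction. Therefore L is not regular.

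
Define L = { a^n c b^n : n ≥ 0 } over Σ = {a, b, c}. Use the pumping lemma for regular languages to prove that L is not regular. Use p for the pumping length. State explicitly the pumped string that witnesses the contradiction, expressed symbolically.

a^{p+k} c b^p

Assume L is regular. Let p be the pumping length given by the pumping lemma.
Take w = a^p c b^p ∈ L with |w| = 2p+1 ≥ p.
Write w = xyz as guaranteed by the lemma, with |xy| ≤ p and y is nonempty.
Because |xy| ≤ p and w begins with p copies of a, we have y = a^k with 1 ≤ k ≤ p.
Pump with i = 2: xy^2z = a^{p+k} c b^p, which would require p+k = p. But k ≥ 1, so xy^2z ∉ L.
This contradicts the pumping lemma, so L is not regular.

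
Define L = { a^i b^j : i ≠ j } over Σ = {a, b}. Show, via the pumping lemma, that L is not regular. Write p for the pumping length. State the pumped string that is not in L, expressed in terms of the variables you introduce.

a^{p+p!} b^{p+p!}

Assume L is regular; let p be its pumping constant.
Choose w = a^p b^{p+p!}. Since p ≠ p+p!, w ∈ L; and |w| ≥ p.
The pumping lemma gives a decomposition w = xyz where |xy| ≤ p and |y| ≥ 1.
Because |xy| ≤ p and w begins with p copies of a, we have y = a^k with 1 ≤ k ≤ p.
Since 1 ≤ k ≤ p, k divides p!; set t = 1 + p!/k. Then xy^t z has p + (p!/k)·k = p + p! copies of a. Now the a-count equals the b-count, so i ≠ j fails. So xy^t z = a^{p+p!} b^{p+p!} ∉ L.
Contradiction. Therefore L is not regular.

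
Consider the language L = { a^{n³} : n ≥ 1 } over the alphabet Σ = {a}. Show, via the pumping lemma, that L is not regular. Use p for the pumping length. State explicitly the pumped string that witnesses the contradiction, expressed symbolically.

a^{p³+k}

Toward a contradiction, assume L is regular with pumping length p.
Take w = a^{p³} ∈ L with |w| = p³ ≥ p.
By the pumping lemma, w = xyz with |xy| ≤ p and |y| > 0.
Then y = a^k for some k with 1 ≤ k ≤ p.
Pump with i = 2: xy^2z = a^{p³+k}. Since 1 ≤ k ≤ p, p³ < p³+k ≤ p³+p < p³+3p²+3p+1 = (p+1)³, so p³+k is not a perfect cube. So xy^2z ∉ L.
This contradicts the pumping lemma, so L is not regular.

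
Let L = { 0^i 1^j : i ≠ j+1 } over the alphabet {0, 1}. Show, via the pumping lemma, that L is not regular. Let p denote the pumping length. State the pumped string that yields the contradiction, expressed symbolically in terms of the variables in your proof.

0^{p+p!} 1^{p+p!-1}

Assume L is regular. Let p be the pumping length given by the pumping lemma.
Choose w = 0^p 1^{p+p!-1}. Since p ≠ (p+p!-1)+1 = p+p!, w ∈ L; and |w| ≥ p.
By the pumping lemma, w = xyz with |xy| ≤ p and |y| > 0.
Since the first p symbols of w are all 0's and |xy| ≤ p, y lies entirely in the leading 0-block: y = 0^k for some k with 1 ≤ k ≤ p.
Since 1 ≤ k ≤ p, k divides p!; set t = 1 + p!/k. Then xy^t z has p + (p!/k)·k = p + p! copies of 0. Now the 0-count is p+p! and (1-count)+1 = (p+p!-1)+1 = p+p!, so i ≠ j+1 fails. So xy^t z = 0^{p+p!} 1^{p+p!-1} ∉ L.
This contradicts the pumping lemma, so L is not regular.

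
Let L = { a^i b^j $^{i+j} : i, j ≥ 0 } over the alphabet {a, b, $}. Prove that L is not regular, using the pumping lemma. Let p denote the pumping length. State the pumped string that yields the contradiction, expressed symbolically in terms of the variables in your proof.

a^{p+k} b^p $^{2p}

Toward a contradiction, assume L is regular with pumping length p.
Take w = a^p b^p $^{2p} ∈ L (with i=j=p, i+j=2p), |w| = 4p ≥ p.
By the pumping lemma, w = xyz with |xy| ≤ p and y is nonempty.
The first p characters of w are a's, so xy (and hence y) consists only of a's. Write y = a^k, 1 ≤ k ≤ p.
Consider xy^2z = a^{p+k} b^p $^{2p}. Now the a- and b-counts sum to 2p+k, but the $-count is 2p ≠ 2p+k. So xy^2z ∉ L.
This contradicts the pumping lemma, so L is not regular.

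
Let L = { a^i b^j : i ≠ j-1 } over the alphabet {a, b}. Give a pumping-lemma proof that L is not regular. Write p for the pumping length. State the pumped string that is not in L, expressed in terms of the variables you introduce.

Assume L is regular; let p be its pumping constant.
Choose w = a^p b^{p+p!+1}. Since p ≠ (p+p!+1)-1 = p+p!, w ∈ L; and |w| ≥ p.
The pumping lemma gives a decomposition w = xyz where |xy| ≤ p and |y| > 0.
The first p characters of w are a's, so xy (and hence y) consists only of a's. Write y = a^k, 1 ≤ k ≤ p.
Since 1 ≤ k ≤ p, k divides p!; set t = 1 + p!/k. Then xy^t z has p + (p!/k)·k = p + p! copies of a. Now the a-count is p+p! and (b-count)-1 = (p+p!+1)-1 = p+p!, so i ≠ j-1 fails. So xy^t z = a^{p+p!} b^{p+p!+1} ∉ L.
This contradicts the pumping lemma, so L is not regular.

a^{p+p!} b^{p+p!+1}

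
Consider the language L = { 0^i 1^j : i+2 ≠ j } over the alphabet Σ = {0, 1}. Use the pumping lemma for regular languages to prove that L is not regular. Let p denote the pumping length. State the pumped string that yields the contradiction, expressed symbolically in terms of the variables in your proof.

Suppose for contradiction that L is regular, and let p be the pumping length.
Choose w = 0^p 1^{p+p!+2}. Since p ≠ (p+p!+2)-2 = p+p!, w ∈ L; and |w| ≥ p.
The pumping lemma gives a decomposition w = xyz where |xy| ≤ p and y is nonempty.
The first p characters of w are 0's, so xy (and hence y) consists only of 0's. Write y = 0^k, 1 ≤ k ≤ p.
Since 1 ≤ k ≤ p, k divides p!; set t = 1 + p!/k. Then xy^t z has p + (p!/k)·k = p + p! copies of 0. Now the 0-count is p+p! and (1-count)-2 = (p+p!+2)-2 = p+p!, so i+2 ≠ j fails. So xy^t z = 0^{p+p!} 1^{p+p!+2} ∉ L.
This is a contradiction; hence L is not regular.

0^{p+p!} 1^{p+p!+2}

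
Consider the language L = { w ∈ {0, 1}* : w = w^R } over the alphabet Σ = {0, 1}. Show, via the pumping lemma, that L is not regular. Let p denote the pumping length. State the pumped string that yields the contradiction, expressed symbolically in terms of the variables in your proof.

0^{p+k} 1 0^p

Assume L is regular. Let p be the pumping length given by the pumping lemma.
Take w = 0^p 1 0^p, a palindrome of length 2p+1 ≥ p.
The pumping lemma gives a decomposition w = xyz where |xy| ≤ p and y is nonempty.
Since the first p symbols of w are all 0's and |xy| ≤ p, y lies entirely in the leading 0-block: y = 0^k for some k with 1 ≤ k ≤ p.
Pump with i = 2: xy^2z = 0^{p+k} 1 0^p. Its reverse is 0^p 1 0^{p+k}, which differs from xy^2z since k ≥ 1. So xy^2z is not a palindrome and xy^2z ∉ L.
This contradicts the pumping lemma, so L is not regular.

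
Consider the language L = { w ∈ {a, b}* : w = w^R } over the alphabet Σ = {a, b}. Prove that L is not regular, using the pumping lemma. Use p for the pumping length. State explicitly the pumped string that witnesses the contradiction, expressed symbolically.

a^{p+k} b a^p

Suppose for contradiction that L is regular, and let p be the pumping length.
Take w = a^p b a^p, a palindrome of length 2p+1 ≥ p.
The pumping lemma gives a decomposition w = xyz where |xy| ≤ p and y is nonempty.
Because |xy| ≤ p and w begins with p copies of a, we have y = a^k with 1 ≤ k ≤ p.
Pump with i = 2: xy^2z = a^{p+k} b a^p. Its reverse is a^p b a^{p+k}, which differs from xy^2z since k ≥ 1. So xy^2z is not a palindrome and xy^2z ∉ L.
This contradicts the pumping lemma, so L is not regular.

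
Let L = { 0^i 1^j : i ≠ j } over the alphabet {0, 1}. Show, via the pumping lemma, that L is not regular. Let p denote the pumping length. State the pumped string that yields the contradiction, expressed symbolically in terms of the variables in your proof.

0^{p+p!} 1^{p+p!}

Assume L is regular; let p be its pumping constant.
Choose w = 0^p 1^{p+p!}. Since p ≠ p+p!, w ∈ L; and |w| ≥ p.
The pumping lemma gives a decomposition w = xyz where |xy| ≤ p and |y| > 0.
Because |xy| ≤ p and w begins with p copies of 0, we have y = 0^k with 1 ≤ k ≤ p.
Since 1 ≤ k ≤ p, k divides p!; set t = 1 + p!/k. Then xy^t z has p + (p!/k)·k = p + p! copies of 0. Now the 0-count equals the 1-count, so i ≠ j fails. So xy^t z = 0^{p+p!} 1^{p+p!} ∉ L.
This is a contradiction; hence L is not regular.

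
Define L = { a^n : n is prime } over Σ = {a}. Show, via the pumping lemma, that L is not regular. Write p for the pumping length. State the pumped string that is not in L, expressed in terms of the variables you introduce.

Assume L is regular; let p be its pumping constant.
Let q be a prime with q ≥ p+2 (infinitely many primes exist), and take w = a^q ∈ L with |w| = q ≥ p.
The pumping lemma gives a decomposition w = xyz where |xy| ≤ p and |y| ≥ 1.
Then y = a^k for some k with 1 ≤ k ≤ p.
Since 1 ≤ k ≤ p, |xz| = q-k. Pump with i = q+1: |xy^{q+1}z| = (q-k)+(q+1)k = q+qk = q(1+k), which is composite (both factors ≥ 2). So xy^{q+1}z = a^{q(1+k)} ∉ L.
This is a contradiction; hence L is not regular.

a^{q(1+k)}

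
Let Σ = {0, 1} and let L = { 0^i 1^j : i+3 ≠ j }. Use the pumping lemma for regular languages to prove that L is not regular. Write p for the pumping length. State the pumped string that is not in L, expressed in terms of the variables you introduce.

0^{p+p!} 1^{p+p!+3}

Assume L is regular; let p be its pumping constant.
Choose w = 0^p 1^{p+p!+3}. Since p ≠ (p+p!+3)-3 = p+p!, w ∈ L; and |w| ≥ p.
By the pumping lemma, w = xyz with |xy| ≤ p and |y| > 0.
Since the first p symbols of w are all 0's and |xy| ≤ p, y lies entirely in the leading 0-block: y = 0^k for some k with 1 ≤ k ≤ p.
Since 1 ≤ k ≤ p, k divides p!; set t = 1 + p!/k. Then xy^t z has p + (p!/k)·k = p + p! copies of 0. Now the 0-count is p+p! and (1-count)-3 = (p+p!+3)-3 = p+p!, so i+3 ≠ j fails. So xy^t z = 0^{p+p!} 1^{p+p!+3} ∉ L.
This contradicts the pumping lemma, so L is not regular.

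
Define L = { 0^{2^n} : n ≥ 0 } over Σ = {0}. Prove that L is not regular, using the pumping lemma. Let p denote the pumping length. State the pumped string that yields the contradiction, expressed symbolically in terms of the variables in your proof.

Suppose for contradiction that L is regular, and let p be the pumping length.
Take w = 0^{2^p} ∈ L with |w| = 2^p ≥ p.
The pumping lemma gives a decomposition w = xyz where |xy| ≤ p and |y| > 0.
Then y = 0^k for some k with 1 ≤ k ≤ p.
Pump with i = 2: xy^2z = 0^{2^p+k}. Since 1 ≤ k ≤ p < 2^p, we have 2^p < 2^p+k < 2^{p+1}, so 2^p+k is not a power of 2. So xy^2z ∉ L.
This is a contradiction; hence L is not regular.

0^{2^p+k}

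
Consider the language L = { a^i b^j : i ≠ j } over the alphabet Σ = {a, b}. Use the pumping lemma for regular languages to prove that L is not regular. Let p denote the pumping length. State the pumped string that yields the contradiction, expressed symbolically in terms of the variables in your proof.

Assume L is regular; let p be its pumping constant.
Choose w = a^p b^{p+p!}. Since p ≠ p+p!, w ∈ L; and |w| ≥ p.
By the pumping lemma, w = xyz with |xy| ≤ p and y is nonempty.
Since the first p symbols of w are all a's and |xy| ≤ p, y lies entirely in the leading a-block: y = a^k for some k with 1 ≤ k ≤ p.
Since 1 ≤ k ≤ p, k divides p!; set t = 1 + p!/k. Then xy^t z has p + (p!/k)·k = p + p! copies of a. Now the a-count equals the b-count, so i ≠ j fails. So xy^t z = a^{p+p!} b^{p+p!} ∉ L.
This is a contradiction; hence L is not regular.

a^{p+p!} b^{p+p!}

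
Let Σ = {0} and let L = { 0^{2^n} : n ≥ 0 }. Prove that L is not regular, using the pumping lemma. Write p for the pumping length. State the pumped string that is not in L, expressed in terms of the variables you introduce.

0^{2^p+k}

Assume L is regular; let p be its pumping constant.
Take w = 0^{2^p} ∈ L with |w| = 2^p ≥ p.
Write w = xyz as guaranteed by the lemma, with |xy| ≤ p and |y| ≥ 1.
Then y = 0^k for some k with 1 ≤ k ≤ p.
Pump with i = 2: xy^2z = 0^{2^p+k}. Since 1 ≤ k ≤ p < 2^p, we have 2^p < 2^p+k < 2^{p+1}, so 2^p+k is not a power of 2. So xy^2z ∉ L.
Contradiction. Therefore L is not regular.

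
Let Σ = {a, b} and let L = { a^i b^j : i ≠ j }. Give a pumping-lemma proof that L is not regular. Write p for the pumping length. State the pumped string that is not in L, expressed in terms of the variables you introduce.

Toward a contradiction, assume L is regular with pumping length p.
Choose w = a^p b^{p+p!}. Since p ≠ p+p!, w ∈ L; and |w| ≥ p.
By the pumping lemma, w = xyz with |xy| ≤ p and |y| > 0.
Since the first p symbols of w are all a's and |xy| ≤ p, y lies entirely in the leading a-block: y = a^k for some k with 1 ≤ k ≤ p.
Since 1 ≤ k ≤ p, k divides p!; set t = 1 + p!/k. Then xy^t z has p + (p!/k)·k = p + p! copies of a. Now the a-count equals the b-count, so i ≠ j fails. So xy^t z = a^{p+p!} b^{p+p!} ∉ L.
This is a contradiction; hence L is not regular.

a^{p+p!} b^{p+p!}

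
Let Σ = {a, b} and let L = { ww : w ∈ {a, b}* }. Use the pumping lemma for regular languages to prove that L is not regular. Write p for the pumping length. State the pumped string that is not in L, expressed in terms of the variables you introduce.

Toward a contradiction, assume L is regular with pumping length p.
Take w = a^p b^p a^p b^p = uu where u = a^pb^p; then w ∈ L and |w| = 4p ≥ p.
The pumping lemma gives a decomposition w = xyz where |xy| ≤ p and |y| > 0.
Because |xy| ≤ p and w begins with p copies of a, we have y = a^k with 1 ≤ k ≤ p.
Pump with i = 2: xy^2z = a^{p+k} b^p a^p b^p, of length 4p+k. Suppose this equals vv. The string starts with a and ends with b, so v does too; thus the boundary between the two copies of v is a b→a transition. There is exactly one such transition, at position 2p+k, so |v| = 2p+k and |vv| = 4p+2k ≠ 4p+k since k ≥ 1. So xy^2z ∉ L.
This contradicts the pumping lemma, so L is not regular.

a^{p+k} b^p a^p b^p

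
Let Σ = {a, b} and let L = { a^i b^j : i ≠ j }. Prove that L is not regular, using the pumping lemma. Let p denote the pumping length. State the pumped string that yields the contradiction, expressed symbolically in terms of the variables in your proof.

Toward a contradiction, assume L is regular with pumping length p.
Choose w = a^p b^{p+p!}. Since p ≠ p+p!, w ∈ L; and |w| ≥ p.
The pumping lemma gives a decomposition w = xyz where |xy| ≤ p and |y| > 0.
The first p characters of w are a's, so xy (and hence y) consists only of a's. Write y = a^k, 1 ≤ k ≤ p.
Since 1 ≤ k ≤ p, k divides p!; set t = 1 + p!/k. Then xy^t z has p + (p!/k)·k = p + p! copies of a. Now the a-count equals the b-count, so i ≠ j fails. So xy^t z = a^{p+p!} b^{p+p!} ∉ L.
This is a contradiction; hence L is not regular.

a^{p+p!} b^{p+p!}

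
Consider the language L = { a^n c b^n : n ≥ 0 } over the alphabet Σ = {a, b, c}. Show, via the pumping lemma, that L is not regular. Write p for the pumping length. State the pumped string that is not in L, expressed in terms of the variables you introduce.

Toward a contradiction, assume L is regular with pumping length p.
Take w = a^p c b^p ∈ L with |w| = 2p+1 ≥ p.
Write w = xyz as guaranteed by the lemma, with |xy| ≤ p and y is nonempty.
Because |xy| ≤ p and w begins with p copies of a, we have y = a^k with 1 ≤ k ≤ p.
Pump with i = 2: xy^2z = a^{p+k} c b^p, which would require p+k = p. But k ≥ 1, so xy^2z ∉ L.
This is a contradiction; hence L is not regular.

a^{p+k} c b^p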